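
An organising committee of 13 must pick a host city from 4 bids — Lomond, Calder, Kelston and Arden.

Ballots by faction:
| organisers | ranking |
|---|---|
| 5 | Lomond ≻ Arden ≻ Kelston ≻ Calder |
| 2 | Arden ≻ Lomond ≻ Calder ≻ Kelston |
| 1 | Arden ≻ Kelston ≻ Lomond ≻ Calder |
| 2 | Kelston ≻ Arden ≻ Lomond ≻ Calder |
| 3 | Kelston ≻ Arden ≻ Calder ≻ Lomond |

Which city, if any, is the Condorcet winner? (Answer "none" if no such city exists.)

Pairwise majorities:
Lomond vs Calder: Lomond preferred on 5+2+1+2 = 10 ballots; Lomond wins 10–3.
Lomond vs Kelston: Lomond preferred on 5+2 = 7 ballots; Lomond wins 7–6.
Lomond vs Arden: Arden, 8–5.
Calder vs Kelston: Kelston, 11–2.
Calder vs Arden: 0 for Calder, 13 for Arden — Arden by 13–0.
Kelston vs Arden: 5 to 8, Arden.
Arden wins every pairwise contest, so Arden is the Condorcet winner.

Arden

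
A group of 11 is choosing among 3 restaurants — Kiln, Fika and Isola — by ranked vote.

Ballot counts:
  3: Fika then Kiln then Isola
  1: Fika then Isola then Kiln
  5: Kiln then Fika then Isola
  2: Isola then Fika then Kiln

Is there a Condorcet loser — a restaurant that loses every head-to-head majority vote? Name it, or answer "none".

Pairwise majorities:
Kiln vs Fika: Fika wins 6–5.
Kiln vs Isola: 3+5 = 8 for Kiln, 3 for Isola — Kiln by 8–3.
Fika vs Isola: Fika is ranked higher on 3+1+5 = 9 ballots, Isola on 2. Fika wins 9–2.
Isola is beaten in every head-to-head and is the Condorcet loser.

Isola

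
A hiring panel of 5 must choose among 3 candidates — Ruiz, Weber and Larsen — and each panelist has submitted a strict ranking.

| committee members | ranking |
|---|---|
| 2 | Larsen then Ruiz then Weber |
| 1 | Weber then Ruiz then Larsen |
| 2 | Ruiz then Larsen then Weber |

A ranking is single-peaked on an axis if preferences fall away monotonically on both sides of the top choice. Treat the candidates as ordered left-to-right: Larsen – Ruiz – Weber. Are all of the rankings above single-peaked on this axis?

yes

Axis positions: Larsen=1, Ruiz=2, Weber=3.
Group 1 (peak Larsen at position 1): ranking walks positions 1-2-3, expanding outward from the peak — single-peaked.
Group 2 (peak Weber at position 3): ranking walks positions 3-2-1, expanding outward from the peak — single-peaked.
Group 3 (peak Ruiz at position 2): ranking walks positions 2-1-3, expanding outward from the peak — single-peaked.
Every ranking is single-peaked on this axis.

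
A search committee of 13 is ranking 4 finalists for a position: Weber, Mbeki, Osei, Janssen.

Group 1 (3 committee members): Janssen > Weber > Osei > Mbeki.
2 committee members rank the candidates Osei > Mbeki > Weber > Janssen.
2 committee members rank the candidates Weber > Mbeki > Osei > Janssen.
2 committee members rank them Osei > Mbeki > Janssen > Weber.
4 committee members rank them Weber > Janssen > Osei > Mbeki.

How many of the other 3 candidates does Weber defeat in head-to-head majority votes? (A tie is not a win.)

Weber against each rival (13 committee members):
Weber vs Mbeki: 3+2+4 = 9 for Weber, 4 for Mbeki — Weber by 9–4.
Weber vs Osei: 3+2+4 = 9 for Weber, 4 for Osei — Weber by 9–4.
Weber vs Janssen: Weber wins 8–5.
Weber beats Mbeki, Osei, Janssen — 3 pairwise wins.

3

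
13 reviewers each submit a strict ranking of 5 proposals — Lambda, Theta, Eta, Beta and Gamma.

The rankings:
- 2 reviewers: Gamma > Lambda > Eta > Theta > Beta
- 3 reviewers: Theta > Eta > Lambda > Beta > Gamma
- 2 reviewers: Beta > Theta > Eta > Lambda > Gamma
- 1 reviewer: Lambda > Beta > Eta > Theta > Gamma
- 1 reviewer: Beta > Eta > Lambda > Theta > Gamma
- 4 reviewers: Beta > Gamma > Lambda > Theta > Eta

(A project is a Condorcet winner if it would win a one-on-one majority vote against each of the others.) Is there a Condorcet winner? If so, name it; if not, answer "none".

Beta

Head-to-head results (13 reviewers):
Lambda vs Theta: 2+1+1+4 = 8 for Lambda, 5 for Theta — Lambda by 8–5.
Lambda vs Eta: Lambda is ranked higher on 2+1+4 = 7 ballots, Eta on 6. Lambda wins 7–6.
Lambda vs Beta: Lambda is ranked higher on 2+3+1 = 6 ballots, Beta on 7. Beta wins 7–6.
Lambda vs Gamma: 7 to 6, Lambda.
Theta vs Eta: Theta is ranked higher on 3+2+4 = 9 ballots, Eta on 4. Theta wins 9–4.
Theta vs Beta: 5 to 8, Beta.
Theta vs Gamma: Theta preferred on 3+2+1+1 = 7 ballots; Theta wins 7–6.
Eta vs Beta: 2+3 = 5 for Eta, 8 for Beta — Beta by 8–5.
Eta vs Gamma: 7 to 6, Eta.
Beta vs Gamma: Beta is ranked higher on 3+2+1+1+4 = 11 ballots, Gamma on 2. Beta wins 11–2.
Only Beta has no losses; Beta is the Condorcet winner.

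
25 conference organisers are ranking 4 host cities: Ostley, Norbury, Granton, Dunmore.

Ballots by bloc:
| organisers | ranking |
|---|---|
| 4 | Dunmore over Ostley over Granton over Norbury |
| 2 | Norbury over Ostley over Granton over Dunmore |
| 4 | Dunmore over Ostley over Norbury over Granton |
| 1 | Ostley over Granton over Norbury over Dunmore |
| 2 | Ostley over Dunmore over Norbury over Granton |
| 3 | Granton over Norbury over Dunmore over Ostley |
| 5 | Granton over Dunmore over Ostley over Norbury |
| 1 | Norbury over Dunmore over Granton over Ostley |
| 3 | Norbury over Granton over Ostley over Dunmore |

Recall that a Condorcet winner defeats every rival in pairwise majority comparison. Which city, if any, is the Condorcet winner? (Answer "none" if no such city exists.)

Head-to-head results (25 organisers):
Ostley vs Norbury: Ostley, 16–9.
Ostley vs Granton: Ostley, 13–12.
Ostley vs Dunmore: Dunmore wins 17–8.
Norbury vs Granton: Granton, 13–12.
Norbury vs Dunmore: Dunmore, 15–10.
Granton vs Dunmore: Granton wins 14–11.
Each city drops at least one matchup (Ostley loses to Dunmore; Norbury loses to Ostley; Granton loses to Ostley; Dunmore loses to Granton); the cycle Ostley > Granton > Dunmore > Ostley rules out a Condorcet winner.

none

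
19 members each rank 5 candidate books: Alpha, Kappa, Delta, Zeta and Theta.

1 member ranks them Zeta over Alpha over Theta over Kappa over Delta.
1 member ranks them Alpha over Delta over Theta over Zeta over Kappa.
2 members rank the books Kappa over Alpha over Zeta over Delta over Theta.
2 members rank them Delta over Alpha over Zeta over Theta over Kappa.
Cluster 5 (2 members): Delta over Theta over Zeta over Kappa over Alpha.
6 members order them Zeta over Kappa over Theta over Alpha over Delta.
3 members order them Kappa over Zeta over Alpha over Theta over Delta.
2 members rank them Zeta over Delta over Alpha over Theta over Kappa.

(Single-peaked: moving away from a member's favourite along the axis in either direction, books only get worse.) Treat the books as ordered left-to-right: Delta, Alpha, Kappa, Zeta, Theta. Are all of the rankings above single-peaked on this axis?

Axis positions: Delta=1, Alpha=2, Kappa=3, Zeta=4, Theta=5.
Cluster 1: ranking walks positions 4-2-5-3-1; Alpha is ranked above Kappa even though Kappa lies between Alpha and the peak Zeta on the axis — preferences dip and rise again. Not single-peaked.
Cluster 2: ranking walks positions 2-1-5-4-3; Theta is ranked above Kappa even though Kappa lies between Theta and the peak Alpha on the axis — preferences dip and rise again. Not single-peaked.
Cluster 3 (peak Kappa at position 3): ranking walks positions 3-2-4-1-5, expanding outward from the peak — single-peaked.
Cluster 4: ranking walks positions 1-2-4-5-3; Zeta is ranked above Kappa even though Kappa lies between Zeta and the peak Delta on the axis — preferences dip and rise again. Not single-peaked.
Cluster 5: ranking walks positions 1-5-4-3-2; Theta is ranked above Alpha even though Alpha lies between Theta and the peak Delta on the axis — preferences dip and rise again. Not single-peaked.
Cluster 6 (peak Zeta at position 4): ranking walks positions 4-3-5-2-1, expanding outward from the peak — single-peaked.
Cluster 7 (peak Kappa at position 3): ranking walks positions 3-4-2-5-1, expanding outward from the peak — single-peaked.
Cluster 8: ranking walks positions 4-1-2-5-3; Delta is ranked above Kappa even though Kappa lies between Delta and the peak Zeta on the axis — preferences dip and rise again. Not single-peaked.
Cluster 1 violates single-peakedness, so the profile is not single-peaked on this axis.

no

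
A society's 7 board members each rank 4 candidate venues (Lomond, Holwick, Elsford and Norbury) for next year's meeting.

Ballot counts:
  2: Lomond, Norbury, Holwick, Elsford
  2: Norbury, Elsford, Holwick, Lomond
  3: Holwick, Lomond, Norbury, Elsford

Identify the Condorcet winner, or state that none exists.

Check each pair by majority over 7 ballots:
Lomond vs Holwick: Holwick wins 5–2.
Lomond vs Elsford: Lomond wins 5–2.
Lomond vs Norbury: Lomond, 5–2.
Holwick vs Elsford: Holwick, 5–2.
Holwick–Norbury: Norbury 4–3.
Elsford–Norbury: Norbury 7–0.
No city is unbeaten: Lomond loses to Holwick; Holwick loses to Norbury; Elsford loses to Lomond; Norbury loses to Lomond. In particular Lomond → Norbury → Holwick → Lomond is a majority cycle — no Condorcet winner exists.

none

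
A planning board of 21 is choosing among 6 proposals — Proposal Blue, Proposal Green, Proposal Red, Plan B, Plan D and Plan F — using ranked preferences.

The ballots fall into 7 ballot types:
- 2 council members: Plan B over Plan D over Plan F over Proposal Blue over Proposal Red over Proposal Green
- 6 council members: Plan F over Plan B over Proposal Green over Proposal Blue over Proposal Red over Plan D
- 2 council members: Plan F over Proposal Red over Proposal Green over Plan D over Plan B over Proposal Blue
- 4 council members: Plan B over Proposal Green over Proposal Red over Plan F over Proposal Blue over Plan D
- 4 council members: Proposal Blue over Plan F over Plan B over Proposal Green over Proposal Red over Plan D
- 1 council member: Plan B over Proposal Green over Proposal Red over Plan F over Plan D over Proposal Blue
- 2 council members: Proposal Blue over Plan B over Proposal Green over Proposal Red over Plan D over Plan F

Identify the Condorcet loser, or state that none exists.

Pairwise majorities:
Proposal Blue vs Proposal Green: Proposal Blue is ranked higher on 2+4+2 = 8 ballots, Proposal Green on 13. Proposal Green wins 13–8.
Proposal Blue vs Proposal Red: 2+6+4+2 = 14 for Proposal Blue, 7 for Proposal Red — Proposal Blue by 14–7.
Proposal Blue vs Plan B: 6 to 15, Plan B.
Proposal Blue–Plan D: Proposal Blue 16–5.
Proposal Blue vs Plan F: Proposal Blue is ranked higher on 4+2 = 6 ballots, Plan F on 15. Plan F wins 15–6.
Proposal Green–Proposal Red: Proposal Green 17–4.
Proposal Green vs Plan B: Plan B wins 19–2.
Proposal Green vs Plan D: Proposal Green, 19–2.
Proposal Green vs Plan F: Plan F wins 14–7.
Proposal Red–Plan B: Plan B 19–2.
Proposal Red vs Plan D: Proposal Red preferred on 6+2+4+4+1+2 = 19 ballots; Proposal Red wins 19–2.
Proposal Red vs Plan F: 4+1+2 = 7 for Proposal Red, 14 for Plan F — Plan F by 14–7.
Plan B vs Plan D: 19 to 2, Plan B.
Plan B–Plan F: Plan F 12–9.
Plan D vs Plan F: Plan D is ranked higher on 2+2 = 4 ballots, Plan F on 17. Plan F wins 17–4.
Only Plan D has no wins; Plan D is the Condorcet loser.

Plan D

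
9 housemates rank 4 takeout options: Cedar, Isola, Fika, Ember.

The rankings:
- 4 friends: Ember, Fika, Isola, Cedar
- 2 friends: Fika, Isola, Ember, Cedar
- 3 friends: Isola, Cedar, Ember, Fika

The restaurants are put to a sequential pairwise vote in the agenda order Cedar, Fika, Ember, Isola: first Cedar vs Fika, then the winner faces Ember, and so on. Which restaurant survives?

Isola

Round 1: Cedar vs Fika — 3–6, Fika advances.
Round 2: Fika vs Ember — 2–7, Ember advances.
Round 3: Ember vs Isola — 4–5, Isola advances.
Isola survives the agenda.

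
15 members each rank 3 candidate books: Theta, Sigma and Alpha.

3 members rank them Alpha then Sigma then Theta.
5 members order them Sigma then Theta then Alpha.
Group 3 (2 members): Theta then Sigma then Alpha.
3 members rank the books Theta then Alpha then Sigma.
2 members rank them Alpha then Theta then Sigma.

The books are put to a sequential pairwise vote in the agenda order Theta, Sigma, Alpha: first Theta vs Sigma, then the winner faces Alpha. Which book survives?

Round 1: Theta vs Sigma — 7–8, Sigma advances.
Round 2: Sigma vs Alpha — 7–8, Alpha advances.
The agenda winner is Alpha.

Alpha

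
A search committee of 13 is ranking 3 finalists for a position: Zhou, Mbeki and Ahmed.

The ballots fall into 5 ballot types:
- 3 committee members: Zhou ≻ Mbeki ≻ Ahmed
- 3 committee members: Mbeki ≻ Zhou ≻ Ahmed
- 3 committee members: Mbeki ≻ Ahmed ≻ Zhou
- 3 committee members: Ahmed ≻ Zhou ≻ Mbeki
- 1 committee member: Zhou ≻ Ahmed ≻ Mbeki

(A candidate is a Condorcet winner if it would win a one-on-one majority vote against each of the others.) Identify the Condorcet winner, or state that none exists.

Check each pair by majority over 13 ballots:
Zhou vs Mbeki: Zhou, 7–6.
Zhou vs Ahmed: Zhou, 7–6.
Mbeki vs Ahmed: Mbeki is ranked higher on 3+3+3 = 9 ballots, Ahmed on 4. Mbeki wins 9–4.
Only Zhou has no losses; Zhou is the Condorcet winner.

Zhou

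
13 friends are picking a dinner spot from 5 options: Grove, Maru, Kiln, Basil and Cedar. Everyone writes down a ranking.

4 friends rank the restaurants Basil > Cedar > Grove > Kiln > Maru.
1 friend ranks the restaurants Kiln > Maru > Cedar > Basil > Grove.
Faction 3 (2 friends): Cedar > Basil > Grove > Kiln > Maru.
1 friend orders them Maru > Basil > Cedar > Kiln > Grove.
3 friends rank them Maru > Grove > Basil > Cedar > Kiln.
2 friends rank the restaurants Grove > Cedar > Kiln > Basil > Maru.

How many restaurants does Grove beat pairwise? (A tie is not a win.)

2

Grove against each rival (13 friends):
Grove vs Maru: 8 to 5, Grove.
Grove–Kiln: Grove 11–2.
Grove vs Basil: 3+2 = 5 for Grove, 8 for Basil — Basil by 8–5.
Grove vs Cedar: Grove preferred on 3+2 = 5 ballots; Cedar wins 8–5.
Grove beats Maru, Kiln; loses to Basil, Cedar — 2 pairwise wins.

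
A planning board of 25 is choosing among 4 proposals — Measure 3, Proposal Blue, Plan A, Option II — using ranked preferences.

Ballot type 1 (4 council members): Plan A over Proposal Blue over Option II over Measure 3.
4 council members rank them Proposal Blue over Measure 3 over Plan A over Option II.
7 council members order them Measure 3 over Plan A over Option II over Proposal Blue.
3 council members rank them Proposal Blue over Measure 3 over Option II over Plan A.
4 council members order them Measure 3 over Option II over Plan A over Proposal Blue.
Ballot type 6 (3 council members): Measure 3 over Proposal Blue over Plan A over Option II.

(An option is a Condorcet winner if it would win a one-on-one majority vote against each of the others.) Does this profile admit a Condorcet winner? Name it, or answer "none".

Check each pair by majority over 25 ballots:
Measure 3 vs Proposal Blue: Measure 3 wins 14–11.
Measure 3 vs Plan A: 21 to 4, Measure 3.
Measure 3 vs Option II: Measure 3 preferred on 4+7+3+4+3 = 21 ballots; Measure 3 wins 21–4.
Proposal Blue vs Plan A: 4+3+3 = 10 for Proposal Blue, 15 for Plan A — Plan A by 15–10.
Proposal Blue vs Option II: Proposal Blue wins 14–11.
Plan A vs Option II: 4+4+7+3 = 18 for Plan A, 7 for Option II — Plan A by 18–7.
Only Measure 3 has no losses; Measure 3 is the Condorcet winner.

Measure 3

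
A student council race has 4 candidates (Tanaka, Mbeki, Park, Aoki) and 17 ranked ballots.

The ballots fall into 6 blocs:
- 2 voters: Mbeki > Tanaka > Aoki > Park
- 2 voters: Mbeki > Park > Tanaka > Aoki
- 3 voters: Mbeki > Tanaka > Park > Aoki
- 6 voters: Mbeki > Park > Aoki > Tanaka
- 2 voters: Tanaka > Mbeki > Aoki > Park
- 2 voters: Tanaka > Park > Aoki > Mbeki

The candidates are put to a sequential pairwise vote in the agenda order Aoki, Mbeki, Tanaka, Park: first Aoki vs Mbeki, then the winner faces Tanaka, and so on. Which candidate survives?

Mbeki

Round 1: Aoki vs Mbeki — 2–15, Mbeki advances.
Round 2: Mbeki vs Tanaka — 13–4, Mbeki advances.
Round 3: Mbeki vs Park — 15–2, Mbeki advances.
The agenda winner is Mbeki.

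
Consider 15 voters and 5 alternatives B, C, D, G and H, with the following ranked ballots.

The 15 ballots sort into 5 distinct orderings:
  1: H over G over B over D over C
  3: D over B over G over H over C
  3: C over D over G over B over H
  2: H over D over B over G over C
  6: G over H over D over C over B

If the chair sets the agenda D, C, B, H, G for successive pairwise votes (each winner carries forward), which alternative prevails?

G

Round 1: D vs C — 12–3, D advances.
Round 2: D vs B — 14–1, D advances.
Round 3: D vs H — 6–9, H advances.
Round 4: H vs G — 3–12, G advances.
G survives the agenda.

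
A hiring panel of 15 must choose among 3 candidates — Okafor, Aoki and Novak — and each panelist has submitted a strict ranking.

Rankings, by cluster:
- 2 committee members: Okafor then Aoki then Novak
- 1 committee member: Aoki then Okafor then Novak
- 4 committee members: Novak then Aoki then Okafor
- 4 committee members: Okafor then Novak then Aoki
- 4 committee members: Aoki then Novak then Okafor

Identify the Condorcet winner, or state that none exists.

Novak

Pairwise majorities:
Okafor vs Aoki: 6 to 9, Aoki.
Okafor vs Novak: Okafor is ranked higher on 2+1+4 = 7 ballots, Novak on 8. Novak wins 8–7.
Aoki vs Novak: 7 to 8, Novak.
Novak defeats every rival head-to-head and is the Condorcet winner.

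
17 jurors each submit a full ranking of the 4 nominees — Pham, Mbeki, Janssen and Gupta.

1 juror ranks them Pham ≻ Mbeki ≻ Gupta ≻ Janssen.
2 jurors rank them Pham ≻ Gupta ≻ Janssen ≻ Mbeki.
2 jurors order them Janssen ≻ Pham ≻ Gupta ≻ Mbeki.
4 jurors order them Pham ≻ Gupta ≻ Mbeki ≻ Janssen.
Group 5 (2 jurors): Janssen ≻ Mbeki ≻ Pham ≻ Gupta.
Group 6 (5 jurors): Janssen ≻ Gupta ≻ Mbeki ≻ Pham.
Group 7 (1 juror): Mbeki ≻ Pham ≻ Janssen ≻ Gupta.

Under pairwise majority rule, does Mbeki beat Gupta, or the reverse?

Ballots ranking Mbeki above Gupta: 1 + 2 + 1 = 4.
Ballots ranking Gupta above Mbeki: 17 − 4 = 13.
Gupta wins the head-to-head 13–4.

Gupta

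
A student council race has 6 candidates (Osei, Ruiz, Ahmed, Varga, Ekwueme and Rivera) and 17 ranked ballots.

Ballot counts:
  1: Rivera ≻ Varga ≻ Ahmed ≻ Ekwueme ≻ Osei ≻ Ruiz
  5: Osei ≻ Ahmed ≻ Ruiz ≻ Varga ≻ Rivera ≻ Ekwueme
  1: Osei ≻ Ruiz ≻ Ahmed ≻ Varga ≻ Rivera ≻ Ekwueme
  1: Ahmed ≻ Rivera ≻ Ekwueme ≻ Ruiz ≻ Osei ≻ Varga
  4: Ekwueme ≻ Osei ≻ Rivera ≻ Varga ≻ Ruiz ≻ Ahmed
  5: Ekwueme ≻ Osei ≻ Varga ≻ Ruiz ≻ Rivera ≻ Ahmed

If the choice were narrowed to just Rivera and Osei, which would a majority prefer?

Ballots ranking Rivera above Osei: 1 + 1 = 2.
Ballots ranking Osei above Rivera: 17 − 2 = 15.
Osei wins the head-to-head 15–2.

Osei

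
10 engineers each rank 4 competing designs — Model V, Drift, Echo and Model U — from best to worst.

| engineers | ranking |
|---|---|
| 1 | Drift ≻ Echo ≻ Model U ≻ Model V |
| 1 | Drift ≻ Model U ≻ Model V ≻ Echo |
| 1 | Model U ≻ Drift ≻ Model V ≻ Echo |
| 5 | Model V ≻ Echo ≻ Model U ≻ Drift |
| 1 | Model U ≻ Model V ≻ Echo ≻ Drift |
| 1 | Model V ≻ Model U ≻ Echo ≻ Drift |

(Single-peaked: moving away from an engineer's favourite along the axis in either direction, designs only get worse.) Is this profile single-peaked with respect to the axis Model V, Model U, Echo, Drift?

Axis positions: Model V=1, Model U=2, Echo=3, Drift=4.
Faction 1 (peak Drift at position 4): ranking walks positions 4-3-2-1, expanding outward from the peak — single-peaked.
Faction 2: ranking walks positions 4-2-1-3; Model U is ranked above Echo even though Echo lies between Model U and the peak Drift on the axis — preferences dip and rise again. Not single-peaked.
Faction 3: ranking walks positions 2-4-1-3; Drift is ranked above Echo even though Echo lies between Drift and the peak Model U on the axis — preferences dip and rise again. Not single-peaked.
Faction 4: ranking walks positions 1-3-2-4; Echo is ranked above Model U even though Model U lies between Echo and the peak Model V on the axis — preferences dip and rise again. Not single-peaked.
Faction 5 (peak Model U at position 2): ranking walks positions 2-1-3-4, expanding outward from the peak — single-peaked.
Faction 6 (peak Model V at position 1): ranking walks positions 1-2-3-4, expanding outward from the peak — single-peaked.
Faction 2 violates single-peakedness, so the profile is not single-peaked on this axis.

no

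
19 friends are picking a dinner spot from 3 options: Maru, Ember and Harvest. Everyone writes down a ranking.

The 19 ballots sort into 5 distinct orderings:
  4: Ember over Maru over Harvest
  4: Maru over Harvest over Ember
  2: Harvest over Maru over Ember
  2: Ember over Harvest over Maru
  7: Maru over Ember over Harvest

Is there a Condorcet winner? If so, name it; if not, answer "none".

Pairwise majorities:
Maru vs Ember: Maru is ranked higher on 4+2+7 = 13 ballots, Ember on 6. Maru wins 13–6.
Maru–Harvest: Maru 15–4.
Ember–Harvest: Ember 13–6.
Maru defeats every rival head-to-head and is the Condorcet winner.

Maru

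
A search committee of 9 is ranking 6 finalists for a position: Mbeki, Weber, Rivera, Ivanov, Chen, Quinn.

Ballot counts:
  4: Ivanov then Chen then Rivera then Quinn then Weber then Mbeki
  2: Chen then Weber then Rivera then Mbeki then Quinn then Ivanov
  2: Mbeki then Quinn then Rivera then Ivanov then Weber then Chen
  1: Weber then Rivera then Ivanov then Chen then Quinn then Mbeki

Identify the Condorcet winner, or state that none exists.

Head-to-head results (9 committee members):
Mbeki vs Weber: 2 for Mbeki, 7 for Weber — Weber by 7–2.
Mbeki vs Rivera: 2 for Mbeki, 7 for Rivera — Rivera by 7–2.
Mbeki vs Ivanov: 4 to 5, Ivanov.
Mbeki vs Chen: 2 for Mbeki, 7 for Chen — Chen by 7–2.
Mbeki vs Quinn: 4 to 5, Quinn.
Weber vs Rivera: 2+1 = 3 for Weber, 6 for Rivera — Rivera by 6–3.
Weber vs Ivanov: Weber is ranked higher on 2+1 = 3 ballots, Ivanov on 6. Ivanov wins 6–3.
Weber vs Chen: Weber is ranked higher on 2+1 = 3 ballots, Chen on 6. Chen wins 6–3.
Weber vs Quinn: 2+1 = 3 for Weber, 6 for Quinn — Quinn by 6–3.
Rivera vs Ivanov: 2+2+1 = 5 for Rivera, 4 for Ivanov — Rivera by 5–4.
Rivera vs Chen: 3 to 6, Chen.
Rivera vs Quinn: 4+2+1 = 7 for Rivera, 2 for Quinn — Rivera by 7–2.
Ivanov vs Chen: 7 to 2, Ivanov.
Ivanov vs Quinn: Ivanov is ranked higher on 4+1 = 5 ballots, Quinn on 4. Ivanov wins 5–4.
Chen vs Quinn: Chen preferred on 4+2+1 = 7 ballots; Chen wins 7–2.
Each candidate drops at least one matchup (Mbeki loses to Weber; Weber loses to Rivera; Rivera loses to Chen; Ivanov loses to Rivera; Chen loses to Ivanov; Quinn loses to Rivera); the cycle Rivera > Ivanov > Chen > Rivera rules out a Condorcet winner.

none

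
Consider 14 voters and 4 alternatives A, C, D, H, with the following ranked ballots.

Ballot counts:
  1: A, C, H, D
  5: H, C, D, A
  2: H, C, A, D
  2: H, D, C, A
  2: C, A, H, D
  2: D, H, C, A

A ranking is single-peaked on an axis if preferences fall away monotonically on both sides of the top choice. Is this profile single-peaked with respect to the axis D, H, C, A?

Axis positions: D=1, H=2, C=3, A=4.
Cluster 1 (peak A at position 4): ranking walks positions 4-3-2-1, expanding outward from the peak — single-peaked.
Cluster 2 (peak H at position 2): ranking walks positions 2-3-1-4, expanding outward from the peak — single-peaked.
Cluster 3 (peak H at position 2): ranking walks positions 2-3-4-1, expanding outward from the peak — single-peaked.
Cluster 4 (peak H at position 2): ranking walks positions 2-1-3-4, expanding outward from the peak — single-peaked.
Cluster 5 (peak C at position 3): ranking walks positions 3-4-2-1, expanding outward from the peak — single-peaked.
Cluster 6 (peak D at position 1): ranking walks positions 1-2-3-4, expanding outward from the peak — single-peaked.
Every ranking is single-peaked on this axis.

yes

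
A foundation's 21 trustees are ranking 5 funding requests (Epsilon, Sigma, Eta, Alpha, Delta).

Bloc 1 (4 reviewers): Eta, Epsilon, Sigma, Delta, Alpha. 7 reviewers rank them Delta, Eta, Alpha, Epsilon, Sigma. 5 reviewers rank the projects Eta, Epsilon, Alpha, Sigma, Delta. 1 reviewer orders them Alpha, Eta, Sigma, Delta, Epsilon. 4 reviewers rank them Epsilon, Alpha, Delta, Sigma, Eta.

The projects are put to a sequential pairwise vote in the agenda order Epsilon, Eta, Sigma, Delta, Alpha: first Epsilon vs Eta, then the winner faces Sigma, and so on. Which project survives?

Delta

Round 1: Epsilon vs Eta — 4–17, Eta advances.
Round 2: Eta vs Sigma — 17–4, Eta advances.
Round 3: Eta vs Delta — 10–11, Delta advances.
Round 4: Delta vs Alpha — 11–10, Delta advances.
The agenda winner is Delta.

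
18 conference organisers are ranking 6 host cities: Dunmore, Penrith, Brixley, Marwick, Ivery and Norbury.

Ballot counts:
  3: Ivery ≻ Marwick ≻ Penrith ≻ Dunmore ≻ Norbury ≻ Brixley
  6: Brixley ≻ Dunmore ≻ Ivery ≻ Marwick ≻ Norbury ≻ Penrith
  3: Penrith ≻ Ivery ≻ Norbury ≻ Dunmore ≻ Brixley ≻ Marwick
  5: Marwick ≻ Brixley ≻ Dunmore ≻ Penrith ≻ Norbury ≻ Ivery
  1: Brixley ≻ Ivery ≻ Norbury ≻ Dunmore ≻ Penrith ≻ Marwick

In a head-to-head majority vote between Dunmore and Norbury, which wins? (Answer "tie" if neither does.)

Dunmore

Ballots ranking Dunmore above Norbury: 3 + 6 + 5 = 14.
Ballots ranking Norbury above Dunmore: 18 − 14 = 4.
Dunmore wins the head-to-head 14–4.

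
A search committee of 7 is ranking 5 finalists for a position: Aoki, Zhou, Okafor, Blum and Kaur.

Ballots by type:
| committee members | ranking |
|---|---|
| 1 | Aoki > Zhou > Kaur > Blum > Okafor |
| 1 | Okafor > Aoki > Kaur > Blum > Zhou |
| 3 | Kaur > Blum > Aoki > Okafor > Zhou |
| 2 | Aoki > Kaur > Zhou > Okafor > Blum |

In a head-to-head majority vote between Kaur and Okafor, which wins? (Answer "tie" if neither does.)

Kaur

Ballots ranking Kaur above Okafor: 1 + 3 + 2 = 6.
Ballots ranking Okafor above Kaur: 7 − 6 = 1.
Kaur wins the head-to-head 6–1.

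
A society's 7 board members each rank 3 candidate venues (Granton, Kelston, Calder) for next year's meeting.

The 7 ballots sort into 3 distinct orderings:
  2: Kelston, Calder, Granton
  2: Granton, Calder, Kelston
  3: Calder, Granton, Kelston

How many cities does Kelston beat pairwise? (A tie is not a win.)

Kelston against each rival (7 organisers):
Kelston vs Granton: Granton, 5–2.
Kelston vs Calder: Kelston is ranked higher on 2 ballots, Calder on 5. Calder wins 5–2.
Kelston beats no one; loses to Granton, Calder — 0 pairwise wins.

0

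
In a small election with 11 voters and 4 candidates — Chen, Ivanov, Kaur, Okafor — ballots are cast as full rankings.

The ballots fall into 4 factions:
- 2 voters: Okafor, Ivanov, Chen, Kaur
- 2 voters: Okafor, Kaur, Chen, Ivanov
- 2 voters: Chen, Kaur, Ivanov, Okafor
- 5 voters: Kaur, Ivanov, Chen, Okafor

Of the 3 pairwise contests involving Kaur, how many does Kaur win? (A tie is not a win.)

Kaur against each rival (11 voters):
Kaur vs Chen: Kaur preferred on 2+5 = 7 ballots; Kaur wins 7–4.
Kaur vs Ivanov: Kaur is ranked higher on 2+2+5 = 9 ballots, Ivanov on 2. Kaur wins 9–2.
Kaur vs Okafor: Kaur wins 7–4.
Kaur beats Chen, Ivanov, Okafor — 3 pairwise wins.

3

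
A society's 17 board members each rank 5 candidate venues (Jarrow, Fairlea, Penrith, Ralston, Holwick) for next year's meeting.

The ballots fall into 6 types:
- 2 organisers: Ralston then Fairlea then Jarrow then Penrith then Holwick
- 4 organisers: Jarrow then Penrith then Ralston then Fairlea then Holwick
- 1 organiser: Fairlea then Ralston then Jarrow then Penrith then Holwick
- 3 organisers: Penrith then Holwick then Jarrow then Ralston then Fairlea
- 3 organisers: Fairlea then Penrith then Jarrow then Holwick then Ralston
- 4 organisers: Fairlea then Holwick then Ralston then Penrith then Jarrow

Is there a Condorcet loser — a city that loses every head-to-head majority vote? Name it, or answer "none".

none

Pairwise majorities:
Jarrow vs Fairlea: Jarrow is ranked higher on 4+3 = 7 ballots, Fairlea on 10. Fairlea wins 10–7.
Jarrow vs Penrith: 2+4+1 = 7 for Jarrow, 10 for Penrith — Penrith by 10–7.
Jarrow vs Ralston: 10 to 7, Jarrow.
Jarrow–Holwick: Jarrow 10–7.
Fairlea vs Penrith: Fairlea, 10–7.
Fairlea vs Ralston: 8 to 9, Ralston.
Fairlea vs Holwick: Fairlea wins 14–3.
Penrith vs Ralston: Penrith preferred on 4+3+3 = 10 ballots; Penrith wins 10–7.
Penrith vs Holwick: 2+4+1+3+3 = 13 for Penrith, 4 for Holwick — Penrith by 13–4.
Ralston vs Holwick: Holwick, 10–7.
Every city wins at least one matchup (Jarrow beats Ralston; Fairlea beats Jarrow; Penrith beats Jarrow; Ralston beats Fairlea; Holwick beats Ralston), so there is no Condorcet loser.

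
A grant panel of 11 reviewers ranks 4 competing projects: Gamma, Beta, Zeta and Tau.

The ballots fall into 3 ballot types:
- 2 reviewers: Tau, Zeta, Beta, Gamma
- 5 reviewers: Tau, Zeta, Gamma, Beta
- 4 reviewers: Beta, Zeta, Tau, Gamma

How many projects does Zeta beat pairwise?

2

Zeta against each rival (11 reviewers):
Zeta vs Gamma: Zeta wins 11–0.
Zeta vs Beta: Zeta is ranked higher on 2+5 = 7 ballots, Beta on 4. Zeta wins 7–4.
Zeta–Tau: Tau 7–4.
Zeta beats Gamma, Beta; loses to Tau — 2 pairwise wins.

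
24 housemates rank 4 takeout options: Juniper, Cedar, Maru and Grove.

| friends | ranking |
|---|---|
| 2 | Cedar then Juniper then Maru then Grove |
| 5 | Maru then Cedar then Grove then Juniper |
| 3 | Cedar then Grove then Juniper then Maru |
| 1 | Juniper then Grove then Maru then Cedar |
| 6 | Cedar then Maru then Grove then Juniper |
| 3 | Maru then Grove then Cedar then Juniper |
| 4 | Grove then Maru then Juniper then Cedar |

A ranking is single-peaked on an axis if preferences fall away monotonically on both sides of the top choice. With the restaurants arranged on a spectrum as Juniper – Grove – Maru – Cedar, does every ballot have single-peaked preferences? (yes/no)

no

Axis positions: Juniper=1, Grove=2, Maru=3, Cedar=4.
Ballot type 1: ranking walks positions 4-1-3-2; Juniper is ranked above Maru even though Maru lies between Juniper and the peak Cedar on the axis — preferences dip and rise again. Not single-peaked.
Ballot type 2 (peak Maru at position 3): ranking walks positions 3-4-2-1, expanding outward from the peak — single-peaked.
Ballot type 3: ranking walks positions 4-2-1-3; Grove is ranked above Maru even though Maru lies between Grove and the peak Cedar on the axis — preferences dip and rise again. Not single-peaked.
Ballot type 4 (peak Juniper at position 1): ranking walks positions 1-2-3-4, expanding outward from the peak — single-peaked.
Ballot type 5 (peak Cedar at position 4): ranking walks positions 4-3-2-1, expanding outward from the peak — single-peaked.
Ballot type 6 (peak Maru at position 3): ranking walks positions 3-2-4-1, expanding outward from the peak — single-peaked.
Ballot type 7 (peak Grove at position 2): ranking walks positions 2-3-1-4, expanding outward from the peak — single-peaked.
Ballot type 1 violates single-peakedness, so the profile is not single-peaked on this axis.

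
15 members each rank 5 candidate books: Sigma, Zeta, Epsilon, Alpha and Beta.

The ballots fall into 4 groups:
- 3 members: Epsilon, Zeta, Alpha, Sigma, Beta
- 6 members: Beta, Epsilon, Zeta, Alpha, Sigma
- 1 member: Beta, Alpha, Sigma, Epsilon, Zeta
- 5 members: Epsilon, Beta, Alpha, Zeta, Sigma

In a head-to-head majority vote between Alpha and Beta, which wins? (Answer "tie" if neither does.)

Ballots ranking Alpha above Beta: 3.
Ballots ranking Beta above Alpha: 15 − 3 = 12.
Beta wins the head-to-head 12–3.

Beta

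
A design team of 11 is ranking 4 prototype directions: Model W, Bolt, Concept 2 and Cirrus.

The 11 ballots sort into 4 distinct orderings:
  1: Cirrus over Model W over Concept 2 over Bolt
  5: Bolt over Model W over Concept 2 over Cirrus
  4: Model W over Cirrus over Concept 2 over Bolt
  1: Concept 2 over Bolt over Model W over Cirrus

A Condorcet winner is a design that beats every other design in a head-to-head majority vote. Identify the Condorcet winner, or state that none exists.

Pairwise majorities:
Model W vs Bolt: Bolt, 6–5.
Model W vs Concept 2: Model W, 10–1.
Model W vs Cirrus: Model W wins 10–1.
Bolt vs Concept 2: Concept 2, 6–5.
Bolt vs Cirrus: Bolt, 6–5.
Concept 2 vs Cirrus: Concept 2 wins 6–5.
Every design loses at least once (Model W loses to Bolt; Bolt loses to Concept 2; Concept 2 loses to Model W; Cirrus loses to Model W). The majority relation contains the cycle Model W beats Concept 2 beats Bolt beats Model W, so there is no Condorcet winner.

none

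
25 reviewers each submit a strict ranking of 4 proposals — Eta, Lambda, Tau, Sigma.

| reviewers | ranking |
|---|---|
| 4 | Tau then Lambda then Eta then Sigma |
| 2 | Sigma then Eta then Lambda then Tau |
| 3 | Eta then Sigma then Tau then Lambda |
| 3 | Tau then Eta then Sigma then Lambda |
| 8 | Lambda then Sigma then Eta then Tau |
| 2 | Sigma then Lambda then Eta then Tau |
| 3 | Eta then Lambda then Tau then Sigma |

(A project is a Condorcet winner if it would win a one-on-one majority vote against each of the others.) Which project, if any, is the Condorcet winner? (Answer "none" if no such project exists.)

Lambda

Head-to-head results (25 reviewers):
Eta vs Lambda: 11 to 14, Lambda.
Eta vs Tau: 18 to 7, Eta.
Eta vs Sigma: 13 to 12, Eta.
Lambda vs Tau: 15 to 10, Lambda.
Lambda vs Sigma: Lambda is ranked higher on 4+8+3 = 15 ballots, Sigma on 10. Lambda wins 15–10.
Tau vs Sigma: 4+3+3 = 10 for Tau, 15 for Sigma — Sigma by 15–10.
Only Lambda has no losses; Lambda is the Condorcet winner.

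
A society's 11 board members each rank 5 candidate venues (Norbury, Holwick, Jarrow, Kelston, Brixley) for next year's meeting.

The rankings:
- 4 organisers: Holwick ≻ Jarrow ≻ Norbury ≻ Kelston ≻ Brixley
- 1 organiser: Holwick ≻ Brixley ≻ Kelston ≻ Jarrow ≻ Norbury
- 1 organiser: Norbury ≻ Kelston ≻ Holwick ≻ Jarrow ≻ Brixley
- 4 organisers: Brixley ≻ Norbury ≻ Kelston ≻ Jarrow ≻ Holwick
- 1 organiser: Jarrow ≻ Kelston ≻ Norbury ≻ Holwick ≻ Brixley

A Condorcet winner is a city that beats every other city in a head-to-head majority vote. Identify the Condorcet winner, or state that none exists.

Check each pair by majority over 11 ballots:
Norbury vs Holwick: Norbury, 6–5.
Norbury–Jarrow: Jarrow 6–5.
Norbury vs Kelston: Norbury wins 9–2.
Norbury vs Brixley: Norbury, 6–5.
Holwick vs Jarrow: Holwick wins 6–5.
Holwick–Kelston: Kelston 6–5.
Holwick vs Brixley: Holwick, 7–4.
Jarrow–Kelston: Kelston 6–5.
Jarrow–Brixley: Jarrow 6–5.
Kelston–Brixley: Kelston 6–5.
Each city drops at least one matchup (Norbury loses to Jarrow; Holwick loses to Norbury; Jarrow loses to Holwick; Kelston loses to Norbury; Brixley loses to Norbury); the cycle Norbury beats Holwick beats Jarrow beats Norbury rules out a Condorcet winner.

none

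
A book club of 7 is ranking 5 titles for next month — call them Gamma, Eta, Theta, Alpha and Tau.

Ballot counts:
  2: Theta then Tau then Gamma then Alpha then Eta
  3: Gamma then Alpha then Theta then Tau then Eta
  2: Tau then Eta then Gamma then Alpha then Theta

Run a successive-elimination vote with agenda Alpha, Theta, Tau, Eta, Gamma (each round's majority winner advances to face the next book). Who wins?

Round 1: Alpha vs Theta — 5–2, Alpha advances.
Round 2: Alpha vs Tau — 3–4, Tau advances.
Round 3: Tau vs Eta — 7–0, Tau advances.
Round 4: Tau vs Gamma — 4–3, Tau advances.
Tau survives the agenda.

Tau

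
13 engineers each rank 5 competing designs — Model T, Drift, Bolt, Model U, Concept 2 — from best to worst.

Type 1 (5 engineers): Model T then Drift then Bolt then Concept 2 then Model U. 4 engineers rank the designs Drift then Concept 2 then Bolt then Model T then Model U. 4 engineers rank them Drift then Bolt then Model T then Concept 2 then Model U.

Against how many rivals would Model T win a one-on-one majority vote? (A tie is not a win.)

Model T against each rival (13 engineers):
Model T vs Drift: 5 to 8, Drift.
Model T vs Bolt: Bolt, 8–5.
Model T vs Model U: Model T wins 13–0.
Model T vs Concept 2: Model T preferred on 5+4 = 9 ballots; Model T wins 9–4.
Model T beats Model U, Concept 2; loses to Drift, Bolt — 2 pairwise wins.

2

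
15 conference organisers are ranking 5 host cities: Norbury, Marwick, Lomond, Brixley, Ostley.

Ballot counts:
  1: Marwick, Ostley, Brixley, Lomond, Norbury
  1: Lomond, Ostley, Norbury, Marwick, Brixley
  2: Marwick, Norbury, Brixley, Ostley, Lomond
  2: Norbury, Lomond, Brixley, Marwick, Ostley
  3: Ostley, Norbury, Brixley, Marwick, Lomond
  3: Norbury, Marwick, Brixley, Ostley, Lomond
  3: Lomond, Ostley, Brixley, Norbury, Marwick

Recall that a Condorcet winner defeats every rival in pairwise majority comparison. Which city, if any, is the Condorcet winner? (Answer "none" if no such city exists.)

none

Check each pair by majority over 15 ballots:
Norbury vs Marwick: 1+2+3+3+3 = 12 for Norbury, 3 for Marwick — Norbury by 12–3.
Norbury vs Lomond: Norbury wins 10–5.
Norbury–Brixley: Norbury 11–4.
Norbury vs Ostley: Ostley wins 8–7.
Marwick vs Lomond: Marwick preferred on 1+2+3+3 = 9 ballots; Marwick wins 9–6.
Marwick vs Brixley: Brixley wins 8–7.
Marwick–Ostley: Marwick 8–7.
Lomond vs Brixley: Lomond is ranked higher on 1+2+3 = 6 ballots, Brixley on 9. Brixley wins 9–6.
Lomond–Ostley: Ostley 9–6.
Brixley vs Ostley: Ostley wins 8–7.
No city is unbeaten: Norbury loses to Ostley; Marwick loses to Norbury; Lomond loses to Norbury; Brixley loses to Norbury; Ostley loses to Marwick. In particular Norbury > Marwick > Ostley > Norbury is a majority cycle — no Condorcet winner exists.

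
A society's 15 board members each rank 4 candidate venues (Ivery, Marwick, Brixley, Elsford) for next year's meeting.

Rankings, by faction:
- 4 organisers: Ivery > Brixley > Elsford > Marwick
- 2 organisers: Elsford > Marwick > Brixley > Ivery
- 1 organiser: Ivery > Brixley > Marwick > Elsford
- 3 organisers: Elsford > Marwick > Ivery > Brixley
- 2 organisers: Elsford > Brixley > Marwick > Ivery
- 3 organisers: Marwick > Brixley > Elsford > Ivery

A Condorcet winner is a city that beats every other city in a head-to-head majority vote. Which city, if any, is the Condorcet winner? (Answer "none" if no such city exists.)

none

Pairwise majorities:
Ivery vs Marwick: 5 to 10, Marwick.
Ivery vs Brixley: 8 to 7, Ivery.
Ivery vs Elsford: 4+1 = 5 for Ivery, 10 for Elsford — Elsford by 10–5.
Marwick vs Brixley: Marwick is ranked higher on 2+3+3 = 8 ballots, Brixley on 7. Marwick wins 8–7.
Marwick vs Elsford: Marwick preferred on 1+3 = 4 ballots; Elsford wins 11–4.
Brixley vs Elsford: Brixley is ranked higher on 4+1+3 = 8 ballots, Elsford on 7. Brixley wins 8–7.
Every city loses at least once (Ivery loses to Marwick; Marwick loses to Elsford; Brixley loses to Ivery; Elsford loses to Brixley). The majority relation contains the cycle Ivery > Brixley > Elsford > Ivery, so there is no Condorcet winner.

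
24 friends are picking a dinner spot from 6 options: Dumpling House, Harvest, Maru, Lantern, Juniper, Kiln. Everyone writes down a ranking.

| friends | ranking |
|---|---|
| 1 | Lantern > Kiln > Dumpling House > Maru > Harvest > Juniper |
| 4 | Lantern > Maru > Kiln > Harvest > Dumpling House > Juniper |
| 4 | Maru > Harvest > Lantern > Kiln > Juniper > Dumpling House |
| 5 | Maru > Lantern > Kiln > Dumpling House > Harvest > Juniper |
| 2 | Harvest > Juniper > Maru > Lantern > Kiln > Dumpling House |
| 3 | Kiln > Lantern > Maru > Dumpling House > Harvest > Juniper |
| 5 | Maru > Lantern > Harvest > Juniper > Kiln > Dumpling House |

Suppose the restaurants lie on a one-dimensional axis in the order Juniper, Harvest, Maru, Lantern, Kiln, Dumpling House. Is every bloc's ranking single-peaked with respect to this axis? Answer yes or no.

yes

Axis positions: Juniper=1, Harvest=2, Maru=3, Lantern=4, Kiln=5, Dumpling House=6.
Bloc 1 (peak Lantern at position 4): ranking walks positions 4-5-6-3-2-1, expanding outward from the peak — single-peaked.
Bloc 2 (peak Lantern at position 4): ranking walks positions 4-3-5-2-6-1, expanding outward from the peak — single-peaked.
Bloc 3 (peak Maru at position 3): ranking walks positions 3-2-4-5-1-6, expanding outward from the peak — single-peaked.
Bloc 4 (peak Maru at position 3): ranking walks positions 3-4-5-6-2-1, expanding outward from the peak — single-peaked.
Bloc 5 (peak Harvest at position 2): ranking walks positions 2-1-3-4-5-6, expanding outward from the peak — single-peaked.
Bloc 6 (peak Kiln at position 5): ranking walks positions 5-4-3-6-2-1, expanding outward from the peak — single-peaked.
Bloc 7 (peak Maru at position 3): ranking walks positions 3-4-2-1-5-6, expanding outward from the peak — single-peaked.
Every ranking is single-peaked on this axis.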